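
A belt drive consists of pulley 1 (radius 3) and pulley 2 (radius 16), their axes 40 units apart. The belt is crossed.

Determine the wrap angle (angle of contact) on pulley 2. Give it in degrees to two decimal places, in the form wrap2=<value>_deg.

wrap2=236.72_deg

crossed belt: β = asin((r1+r2)/C) = asin(19/40) = 28.3594°
wrap1 = wrap2 = π + 2β = 236.7187°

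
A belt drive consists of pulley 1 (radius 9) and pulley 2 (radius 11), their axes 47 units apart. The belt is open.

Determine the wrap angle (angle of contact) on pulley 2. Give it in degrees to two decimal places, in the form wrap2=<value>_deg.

open belt: β = asin((r2−r1)/C) = asin(2/47) = 2.4389°
wrap1 = π − 2β = 175.1223°
wrap2 = π + 2β = 184.8777°

wrap2=184.88_deg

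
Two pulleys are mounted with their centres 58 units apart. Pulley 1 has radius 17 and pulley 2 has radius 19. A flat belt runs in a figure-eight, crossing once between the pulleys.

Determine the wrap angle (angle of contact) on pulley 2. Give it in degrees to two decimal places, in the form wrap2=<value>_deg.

wrap2=256.73_deg

crossed belt: β = asin((r1+r2)/C) = asin(36/58) = 38.3665°
wrap1 = wrap2 = π + 2β = 256.7330°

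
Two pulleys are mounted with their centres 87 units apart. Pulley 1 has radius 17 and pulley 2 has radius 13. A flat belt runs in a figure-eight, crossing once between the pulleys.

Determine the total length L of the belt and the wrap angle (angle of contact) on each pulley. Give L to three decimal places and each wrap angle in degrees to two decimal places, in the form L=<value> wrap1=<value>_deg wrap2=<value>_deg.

crossed belt: β = asin((r1+r2)/C) = asin(30/87) = 20.1713°
wrap1 = wrap2 = π + 2β = 220.3425°
tangent length = C·cosβ = 81.6639
L = (r1+r2)·wrap + 2·C·cosβ = 30·3.8457 + 2·81.6639 = 278.6990

L=278.699 wrap1=220.34_deg wrap2=220.34_deg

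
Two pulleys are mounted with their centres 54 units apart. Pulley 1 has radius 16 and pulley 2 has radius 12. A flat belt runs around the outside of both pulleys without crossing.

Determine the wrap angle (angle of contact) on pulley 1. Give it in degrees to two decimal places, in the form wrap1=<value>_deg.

open belt: β = asin((r2−r1)/C) = asin(-4/54) = -4.2480°
wrap1 = π − 2β = 188.4960°
wrap2 = π + 2β = 171.5040°

wrap1=188.50_deg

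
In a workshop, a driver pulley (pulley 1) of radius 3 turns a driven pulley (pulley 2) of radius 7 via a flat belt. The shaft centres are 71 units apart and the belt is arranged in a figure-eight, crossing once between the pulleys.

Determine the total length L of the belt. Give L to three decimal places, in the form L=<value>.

crossed belt: β = asin((r1+r2)/C) = asin(10/71) = 8.0967°
wrap1 = wrap2 = π + 2β = 196.1935°
tangent length = C·cosβ = 70.2922
L = (r1+r2)·wrap + 2·C·cosβ = 10·3.4242 + 2·70.2922 = 174.8267

L=174.827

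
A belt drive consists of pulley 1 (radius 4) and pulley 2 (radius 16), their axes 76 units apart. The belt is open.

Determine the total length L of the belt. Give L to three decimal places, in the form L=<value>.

open belt: β = asin((r2−r1)/C) = asin(12/76) = 9.0847°
wrap1 = π − 2β = 161.8306°
wrap2 = π + 2β = 198.1694°
tangent length = C·cosβ = 75.0467
L = r1·wrap1 + r2·wrap2 + 2·C·cosβ = 4·2.8245 + 16·3.4587 + 2·75.0467 = 216.7306

L=216.731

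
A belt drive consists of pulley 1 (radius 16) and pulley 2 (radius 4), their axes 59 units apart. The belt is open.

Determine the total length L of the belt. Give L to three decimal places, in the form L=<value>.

open belt: β = asin((r2−r1)/C) = asin(-12/59) = -11.7353°
wrap1 = π − 2β = 203.4705°
wrap2 = π + 2β = 156.5295°
tangent length = C·cosβ = 57.7668
L = r1·wrap1 + r2·wrap2 + 2·C·cosβ = 16·3.5512 + 4·2.7320 + 2·57.7668 = 183.2811

L=183.281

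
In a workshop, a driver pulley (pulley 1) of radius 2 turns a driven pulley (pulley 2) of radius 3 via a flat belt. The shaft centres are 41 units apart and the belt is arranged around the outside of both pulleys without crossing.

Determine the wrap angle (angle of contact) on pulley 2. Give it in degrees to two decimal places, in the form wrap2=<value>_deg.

open belt: β = asin((r2−r1)/C) = asin(1/41) = 1.3976°
wrap1 = π − 2β = 177.2048°
wrap2 = π + 2β = 182.7952°

wrap2=182.80_deg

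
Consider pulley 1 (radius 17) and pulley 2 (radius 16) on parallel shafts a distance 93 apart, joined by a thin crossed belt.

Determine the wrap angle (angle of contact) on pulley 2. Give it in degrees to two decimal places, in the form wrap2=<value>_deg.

crossed belt: β = asin((r1+r2)/C) = asin(33/93) = 20.7836°
wrap1 = wrap2 = π + 2β = 221.5671°

wrap2=221.57_deg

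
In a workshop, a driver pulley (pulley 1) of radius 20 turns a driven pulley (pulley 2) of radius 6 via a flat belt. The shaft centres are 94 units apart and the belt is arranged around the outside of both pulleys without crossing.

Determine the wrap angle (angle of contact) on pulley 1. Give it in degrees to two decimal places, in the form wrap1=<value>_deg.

wrap1=197.13_deg

open belt: β = asin((r2−r1)/C) = asin(-14/94) = -8.5653°
wrap1 = π − 2β = 197.1306°
wrap2 = π + 2β = 162.8694°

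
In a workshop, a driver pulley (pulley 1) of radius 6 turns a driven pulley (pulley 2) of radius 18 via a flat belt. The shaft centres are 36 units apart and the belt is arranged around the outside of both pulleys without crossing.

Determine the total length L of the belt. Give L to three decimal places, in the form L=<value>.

open belt: β = asin((r2−r1)/C) = asin(12/36) = 19.4712°
wrap1 = π − 2β = 141.0576°
wrap2 = π + 2β = 218.9424°
tangent length = C·cosβ = 33.9411
L = r1·wrap1 + r2·wrap2 + 2·C·cosβ = 6·2.4619 + 18·3.8213 + 2·33.9411 = 151.4366

L=151.437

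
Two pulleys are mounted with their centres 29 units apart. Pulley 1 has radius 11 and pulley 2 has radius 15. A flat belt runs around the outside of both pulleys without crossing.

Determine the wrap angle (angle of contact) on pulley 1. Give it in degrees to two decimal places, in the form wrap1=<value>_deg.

wrap1=164.14_deg

open belt: β = asin((r2−r1)/C) = asin(4/29) = 7.9281°
wrap1 = π − 2β = 164.1437°
wrap2 = π + 2β = 195.8563°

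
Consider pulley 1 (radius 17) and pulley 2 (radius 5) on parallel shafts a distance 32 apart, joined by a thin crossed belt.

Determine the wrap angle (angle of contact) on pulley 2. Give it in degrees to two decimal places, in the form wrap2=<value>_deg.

wrap2=266.87_deg

crossed belt: β = asin((r1+r2)/C) = asin(22/32) = 43.4325°
wrap1 = wrap2 = π + 2β = 266.8651°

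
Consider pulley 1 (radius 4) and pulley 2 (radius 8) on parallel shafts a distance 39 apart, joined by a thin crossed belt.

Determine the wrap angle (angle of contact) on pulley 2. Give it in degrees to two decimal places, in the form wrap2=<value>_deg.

wrap2=215.84_deg

crossed belt: β = asin((r1+r2)/C) = asin(12/39) = 17.9202°
wrap1 = wrap2 = π + 2β = 215.8404°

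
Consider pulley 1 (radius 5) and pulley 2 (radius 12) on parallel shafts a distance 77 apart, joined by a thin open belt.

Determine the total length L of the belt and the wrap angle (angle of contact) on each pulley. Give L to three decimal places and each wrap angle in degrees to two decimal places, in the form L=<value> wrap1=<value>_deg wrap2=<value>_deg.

L=208.044 wrap1=169.57_deg wrap2=190.43_deg

open belt: β = asin((r2−r1)/C) = asin(7/77) = 5.2159°
wrap1 = π − 2β = 169.5682°
wrap2 = π + 2β = 190.4318°
tangent length = C·cosβ = 76.6812
L = r1·wrap1 + r2·wrap2 + 2·C·cosβ = 5·2.9595 + 12·3.3237 + 2·76.6812 = 208.0439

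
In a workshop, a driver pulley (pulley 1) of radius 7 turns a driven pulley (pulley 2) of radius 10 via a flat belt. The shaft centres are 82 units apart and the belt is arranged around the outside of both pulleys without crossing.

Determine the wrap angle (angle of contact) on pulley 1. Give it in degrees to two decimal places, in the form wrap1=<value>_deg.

open belt: β = asin((r2−r1)/C) = asin(3/82) = 2.0967°
wrap1 = π − 2β = 175.8067°
wrap2 = π + 2β = 184.1933°

wrap1=175.81_deg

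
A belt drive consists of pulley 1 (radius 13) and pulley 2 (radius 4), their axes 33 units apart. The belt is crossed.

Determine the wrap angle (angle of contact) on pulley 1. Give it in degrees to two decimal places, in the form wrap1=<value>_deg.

wrap1=242.02_deg

crossed belt: β = asin((r1+r2)/C) = asin(17/33) = 31.0076°
wrap1 = wrap2 = π + 2β = 242.0152°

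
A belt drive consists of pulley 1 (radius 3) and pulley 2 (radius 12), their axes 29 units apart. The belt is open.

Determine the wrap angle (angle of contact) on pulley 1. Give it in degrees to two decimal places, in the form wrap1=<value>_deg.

wrap1=143.84_deg

open belt: β = asin((r2−r1)/C) = asin(9/29) = 18.0800°
wrap1 = π − 2β = 143.8400°
wrap2 = π + 2β = 216.1600°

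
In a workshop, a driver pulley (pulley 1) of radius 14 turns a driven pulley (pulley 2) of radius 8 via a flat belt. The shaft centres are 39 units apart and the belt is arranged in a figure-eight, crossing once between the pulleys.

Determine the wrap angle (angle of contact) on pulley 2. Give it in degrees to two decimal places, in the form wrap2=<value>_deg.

wrap2=248.68_deg

crossed belt: β = asin((r1+r2)/C) = asin(22/39) = 34.3400°
wrap1 = wrap2 = π + 2β = 248.6800°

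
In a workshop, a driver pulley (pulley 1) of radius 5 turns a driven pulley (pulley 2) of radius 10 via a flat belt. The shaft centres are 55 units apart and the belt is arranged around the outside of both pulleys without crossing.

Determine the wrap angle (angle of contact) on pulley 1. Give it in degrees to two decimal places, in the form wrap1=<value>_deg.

open belt: β = asin((r2−r1)/C) = asin(5/55) = 5.2159°
wrap1 = π − 2β = 169.5682°
wrap2 = π + 2β = 190.4318°

wrap1=169.57_deg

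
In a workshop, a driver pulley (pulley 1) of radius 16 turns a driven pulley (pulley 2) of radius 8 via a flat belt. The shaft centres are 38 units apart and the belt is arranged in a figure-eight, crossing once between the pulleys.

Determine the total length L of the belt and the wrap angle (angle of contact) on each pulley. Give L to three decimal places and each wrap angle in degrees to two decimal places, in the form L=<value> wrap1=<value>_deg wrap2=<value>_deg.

crossed belt: β = asin((r1+r2)/C) = asin(24/38) = 39.1667°
wrap1 = wrap2 = π + 2β = 258.3334°
tangent length = C·cosβ = 29.4618
L = (r1+r2)·wrap + 2·C·cosβ = 24·4.5088 + 2·29.4618 = 167.1341

L=167.134 wrap1=258.33_deg wrap2=258.33_deg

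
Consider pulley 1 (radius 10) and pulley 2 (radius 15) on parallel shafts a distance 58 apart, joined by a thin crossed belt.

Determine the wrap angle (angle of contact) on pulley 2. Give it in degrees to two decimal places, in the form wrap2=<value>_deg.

wrap2=231.07_deg

crossed belt: β = asin((r1+r2)/C) = asin(25/58) = 25.5332°
wrap1 = wrap2 = π + 2β = 231.0665°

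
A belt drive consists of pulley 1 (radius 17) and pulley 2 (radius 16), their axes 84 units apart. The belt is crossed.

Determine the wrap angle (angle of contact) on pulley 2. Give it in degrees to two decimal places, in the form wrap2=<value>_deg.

crossed belt: β = asin((r1+r2)/C) = asin(33/84) = 23.1324°
wrap1 = wrap2 = π + 2β = 226.2648°

wrap2=226.26_deg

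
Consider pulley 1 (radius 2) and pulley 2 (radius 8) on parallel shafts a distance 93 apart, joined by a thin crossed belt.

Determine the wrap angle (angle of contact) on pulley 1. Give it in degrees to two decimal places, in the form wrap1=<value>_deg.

wrap1=192.35_deg

crossed belt: β = asin((r1+r2)/C) = asin(10/93) = 6.1728°
wrap1 = wrap2 = π + 2β = 192.3455°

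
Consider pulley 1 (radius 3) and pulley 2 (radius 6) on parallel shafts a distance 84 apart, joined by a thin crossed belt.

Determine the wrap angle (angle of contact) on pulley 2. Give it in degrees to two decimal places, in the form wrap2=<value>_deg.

crossed belt: β = asin((r1+r2)/C) = asin(9/84) = 6.1506°
wrap1 = wrap2 = π + 2β = 192.3013°

wrap2=192.30_deg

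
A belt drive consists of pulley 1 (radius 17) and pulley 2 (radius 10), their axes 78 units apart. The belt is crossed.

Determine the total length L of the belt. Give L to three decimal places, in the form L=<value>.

L=250.266

crossed belt: β = asin((r1+r2)/C) = asin(27/78) = 20.2522°
wrap1 = wrap2 = π + 2β = 220.5045°
tangent length = C·cosβ = 73.1779
L = (r1+r2)·wrap + 2·C·cosβ = 27·3.8485 + 2·73.1779 = 250.2660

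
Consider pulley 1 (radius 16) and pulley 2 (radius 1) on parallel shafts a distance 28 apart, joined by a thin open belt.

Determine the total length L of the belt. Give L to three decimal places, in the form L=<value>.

open belt: β = asin((r2−r1)/C) = asin(-15/28) = -32.3924°
wrap1 = π − 2β = 244.7847°
wrap2 = π + 2β = 115.2153°
tangent length = C·cosβ = 23.6432
L = r1·wrap1 + r2·wrap2 + 2·C·cosβ = 16·4.2723 + 1·2.0109 + 2·23.6432 = 117.6540

L=117.654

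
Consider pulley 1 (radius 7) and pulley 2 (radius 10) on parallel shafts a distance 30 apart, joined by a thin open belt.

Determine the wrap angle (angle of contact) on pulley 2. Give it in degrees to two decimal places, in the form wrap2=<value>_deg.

open belt: β = asin((r2−r1)/C) = asin(3/30) = 5.7392°
wrap1 = π − 2β = 168.5217°
wrap2 = π + 2β = 191.4783°

wrap2=191.48_deg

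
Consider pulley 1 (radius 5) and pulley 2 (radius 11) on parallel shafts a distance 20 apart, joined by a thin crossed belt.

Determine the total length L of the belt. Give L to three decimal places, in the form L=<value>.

crossed belt: β = asin((r1+r2)/C) = asin(16/20) = 53.1301°
wrap1 = wrap2 = π + 2β = 286.2602°
tangent length = C·cosβ = 12.0000
L = (r1+r2)·wrap + 2·C·cosβ = 16·4.9962 + 2·12.0000 = 103.9389

L=103.939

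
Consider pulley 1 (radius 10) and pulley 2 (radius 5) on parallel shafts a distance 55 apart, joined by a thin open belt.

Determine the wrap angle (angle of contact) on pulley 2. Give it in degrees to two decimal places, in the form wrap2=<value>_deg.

open belt: β = asin((r2−r1)/C) = asin(-5/55) = -5.2159°
wrap1 = π − 2β = 190.4318°
wrap2 = π + 2β = 169.5682°

wrap2=169.57_deg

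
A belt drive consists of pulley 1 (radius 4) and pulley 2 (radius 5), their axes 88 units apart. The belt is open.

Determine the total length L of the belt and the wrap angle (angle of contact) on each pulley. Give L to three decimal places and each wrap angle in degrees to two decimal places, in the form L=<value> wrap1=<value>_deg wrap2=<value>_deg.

open belt: β = asin((r2−r1)/C) = asin(1/88) = 0.6511°
wrap1 = π − 2β = 178.6978°
wrap2 = π + 2β = 181.3022°
tangent length = C·cosβ = 87.9943
L = r1·wrap1 + r2·wrap2 + 2·C·cosβ = 4·3.1189 + 5·3.1643 + 2·87.9943 = 204.2857

L=204.286 wrap1=178.70_deg wrap2=181.30_deg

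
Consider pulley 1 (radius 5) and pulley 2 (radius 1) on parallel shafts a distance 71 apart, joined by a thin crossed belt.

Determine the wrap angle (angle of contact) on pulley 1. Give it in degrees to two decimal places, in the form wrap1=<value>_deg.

wrap1=189.70_deg

crossed belt: β = asin((r1+r2)/C) = asin(6/71) = 4.8477°
wrap1 = wrap2 = π + 2β = 189.6954°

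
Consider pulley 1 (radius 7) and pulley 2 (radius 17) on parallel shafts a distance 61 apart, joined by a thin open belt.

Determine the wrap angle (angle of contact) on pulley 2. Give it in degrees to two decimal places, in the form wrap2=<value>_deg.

open belt: β = asin((r2−r1)/C) = asin(10/61) = 9.4353°
wrap1 = π − 2β = 161.1293°
wrap2 = π + 2β = 198.8707°

wrap2=198.87_deg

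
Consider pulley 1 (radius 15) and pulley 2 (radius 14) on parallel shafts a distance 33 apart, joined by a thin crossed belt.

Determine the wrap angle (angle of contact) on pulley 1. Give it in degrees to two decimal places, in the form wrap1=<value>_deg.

wrap1=302.99_deg

crossed belt: β = asin((r1+r2)/C) = asin(29/33) = 61.4965°
wrap1 = wrap2 = π + 2β = 302.9930°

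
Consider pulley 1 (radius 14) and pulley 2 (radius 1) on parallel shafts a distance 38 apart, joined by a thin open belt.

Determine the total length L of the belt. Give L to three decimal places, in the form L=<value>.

open belt: β = asin((r2−r1)/C) = asin(-13/38) = -20.0052°
wrap1 = π − 2β = 220.0104°
wrap2 = π + 2β = 139.9896°
tangent length = C·cosβ = 35.7071
L = r1·wrap1 + r2·wrap2 + 2·C·cosβ = 14·3.8399 + 1·2.4433 + 2·35.7071 = 127.6162

L=127.616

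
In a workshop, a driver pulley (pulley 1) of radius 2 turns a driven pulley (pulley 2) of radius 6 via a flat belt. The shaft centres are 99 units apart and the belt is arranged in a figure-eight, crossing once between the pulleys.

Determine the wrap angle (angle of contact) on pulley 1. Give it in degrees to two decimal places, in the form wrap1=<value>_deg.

wrap1=189.27_deg

crossed belt: β = asin((r1+r2)/C) = asin(8/99) = 4.6350°
wrap1 = wrap2 = π + 2β = 189.2700°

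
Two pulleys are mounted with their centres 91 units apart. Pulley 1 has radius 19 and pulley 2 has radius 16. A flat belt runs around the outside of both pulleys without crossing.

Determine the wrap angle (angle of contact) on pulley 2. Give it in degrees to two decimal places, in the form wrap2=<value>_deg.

open belt: β = asin((r2−r1)/C) = asin(-3/91) = -1.8892°
wrap1 = π − 2β = 183.7784°
wrap2 = π + 2β = 176.2216°

wrap2=176.22_deg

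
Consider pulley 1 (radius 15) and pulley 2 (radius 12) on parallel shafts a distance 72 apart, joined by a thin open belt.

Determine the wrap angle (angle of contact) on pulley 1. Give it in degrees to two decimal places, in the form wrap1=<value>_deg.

open belt: β = asin((r2−r1)/C) = asin(-3/72) = -2.3880°
wrap1 = π − 2β = 184.7760°
wrap2 = π + 2β = 175.2240°

wrap1=184.78_deg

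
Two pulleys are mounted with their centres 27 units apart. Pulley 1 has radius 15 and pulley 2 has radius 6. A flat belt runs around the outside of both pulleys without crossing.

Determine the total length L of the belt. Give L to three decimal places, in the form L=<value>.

open belt: β = asin((r2−r1)/C) = asin(-9/27) = -19.4712°
wrap1 = π − 2β = 218.9424°
wrap2 = π + 2β = 141.0576°
tangent length = C·cosβ = 25.4558
L = r1·wrap1 + r2·wrap2 + 2·C·cosβ = 15·3.8213 + 6·2.4619 + 2·25.4558 = 123.0022

L=123.002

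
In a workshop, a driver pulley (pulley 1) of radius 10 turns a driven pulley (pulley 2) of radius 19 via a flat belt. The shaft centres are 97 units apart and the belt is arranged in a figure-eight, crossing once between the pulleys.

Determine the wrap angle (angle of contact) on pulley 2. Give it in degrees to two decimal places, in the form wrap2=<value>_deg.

wrap2=214.79_deg

crossed belt: β = asin((r1+r2)/C) = asin(29/97) = 17.3957°
wrap1 = wrap2 = π + 2β = 214.7914°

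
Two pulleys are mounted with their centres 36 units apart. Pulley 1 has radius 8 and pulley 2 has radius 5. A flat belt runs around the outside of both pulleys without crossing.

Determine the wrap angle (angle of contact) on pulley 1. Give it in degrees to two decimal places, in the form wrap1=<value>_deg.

wrap1=189.56_deg

open belt: β = asin((r2−r1)/C) = asin(-3/36) = -4.7802°
wrap1 = π − 2β = 189.5604°
wrap2 = π + 2β = 170.4396°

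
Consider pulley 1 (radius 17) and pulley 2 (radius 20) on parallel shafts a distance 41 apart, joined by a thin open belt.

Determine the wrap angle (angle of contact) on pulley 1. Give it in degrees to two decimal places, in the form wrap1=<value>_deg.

wrap1=171.61_deg

open belt: β = asin((r2−r1)/C) = asin(3/41) = 4.1961°
wrap1 = π − 2β = 171.6078°
wrap2 = π + 2β = 188.3922°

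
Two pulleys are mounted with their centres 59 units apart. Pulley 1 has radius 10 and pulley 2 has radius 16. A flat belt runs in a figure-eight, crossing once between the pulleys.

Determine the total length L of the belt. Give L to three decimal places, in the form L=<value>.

crossed belt: β = asin((r1+r2)/C) = asin(26/59) = 26.1471°
wrap1 = wrap2 = π + 2β = 232.2943°
tangent length = C·cosβ = 52.9623
L = (r1+r2)·wrap + 2·C·cosβ = 26·4.0543 + 2·52.9623 = 211.3363

L=211.336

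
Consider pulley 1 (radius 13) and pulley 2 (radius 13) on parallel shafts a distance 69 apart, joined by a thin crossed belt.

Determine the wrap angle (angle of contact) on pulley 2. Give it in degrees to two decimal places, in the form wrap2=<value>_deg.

wrap2=224.27_deg

crossed belt: β = asin((r1+r2)/C) = asin(26/69) = 22.1363°
wrap1 = wrap2 = π + 2β = 224.2726°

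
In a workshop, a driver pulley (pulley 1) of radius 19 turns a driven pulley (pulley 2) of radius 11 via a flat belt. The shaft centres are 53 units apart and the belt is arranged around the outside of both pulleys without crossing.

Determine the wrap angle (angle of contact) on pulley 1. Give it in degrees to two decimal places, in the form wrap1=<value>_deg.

wrap1=197.36_deg

open belt: β = asin((r2−r1)/C) = asin(-8/53) = -8.6816°
wrap1 = π − 2β = 197.3632°
wrap2 = π + 2β = 162.6368°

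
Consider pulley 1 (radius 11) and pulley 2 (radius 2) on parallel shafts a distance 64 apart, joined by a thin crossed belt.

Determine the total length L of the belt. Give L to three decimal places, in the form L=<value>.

crossed belt: β = asin((r1+r2)/C) = asin(13/64) = 11.7198°
wrap1 = wrap2 = π + 2β = 203.4395°
tangent length = C·cosβ = 62.6658
L = (r1+r2)·wrap + 2·C·cosβ = 13·3.5507 + 2·62.6658 = 171.4905

L=171.491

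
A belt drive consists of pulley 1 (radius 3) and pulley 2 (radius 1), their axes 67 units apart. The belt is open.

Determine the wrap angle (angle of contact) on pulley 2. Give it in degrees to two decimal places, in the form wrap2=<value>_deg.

open belt: β = asin((r2−r1)/C) = asin(-2/67) = -1.7106°
wrap1 = π − 2β = 183.4212°
wrap2 = π + 2β = 176.5788°

wrap2=176.58_deg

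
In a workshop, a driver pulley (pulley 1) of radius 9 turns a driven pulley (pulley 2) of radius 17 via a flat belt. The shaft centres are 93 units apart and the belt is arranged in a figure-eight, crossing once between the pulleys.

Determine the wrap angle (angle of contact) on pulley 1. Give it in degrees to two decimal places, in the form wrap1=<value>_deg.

crossed belt: β = asin((r1+r2)/C) = asin(26/93) = 16.2345°
wrap1 = wrap2 = π + 2β = 212.4691°

wrap1=212.47_deg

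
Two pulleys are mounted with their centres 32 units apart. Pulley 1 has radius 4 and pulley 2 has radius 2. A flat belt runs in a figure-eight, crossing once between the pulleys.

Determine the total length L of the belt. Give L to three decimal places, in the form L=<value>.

crossed belt: β = asin((r1+r2)/C) = asin(6/32) = 10.8069°
wrap1 = wrap2 = π + 2β = 201.6138°
tangent length = C·cosβ = 31.4325
L = (r1+r2)·wrap + 2·C·cosβ = 6·3.5188 + 2·31.4325 = 83.9779

L=83.978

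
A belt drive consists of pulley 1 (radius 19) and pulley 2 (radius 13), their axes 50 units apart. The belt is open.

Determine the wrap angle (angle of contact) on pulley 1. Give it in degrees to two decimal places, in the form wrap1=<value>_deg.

wrap1=193.78_deg

open belt: β = asin((r2−r1)/C) = asin(-6/50) = -6.8921°
wrap1 = π − 2β = 193.7842°
wrap2 = π + 2β = 166.2158°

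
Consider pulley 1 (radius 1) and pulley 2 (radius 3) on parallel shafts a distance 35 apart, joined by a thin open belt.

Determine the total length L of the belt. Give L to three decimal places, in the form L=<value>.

open belt: β = asin((r2−r1)/C) = asin(2/35) = 3.2758°
wrap1 = π − 2β = 173.4483°
wrap2 = π + 2β = 186.5517°
tangent length = C·cosβ = 34.9428
L = r1·wrap1 + r2·wrap2 + 2·C·cosβ = 1·3.0272 + 3·3.2559 + 2·34.9428 = 82.6807

L=82.681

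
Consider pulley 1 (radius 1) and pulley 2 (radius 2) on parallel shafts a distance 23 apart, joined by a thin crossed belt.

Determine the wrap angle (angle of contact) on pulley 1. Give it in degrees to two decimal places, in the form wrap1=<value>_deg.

wrap1=194.99_deg

crossed belt: β = asin((r1+r2)/C) = asin(3/23) = 7.4947°
wrap1 = wrap2 = π + 2β = 194.9894°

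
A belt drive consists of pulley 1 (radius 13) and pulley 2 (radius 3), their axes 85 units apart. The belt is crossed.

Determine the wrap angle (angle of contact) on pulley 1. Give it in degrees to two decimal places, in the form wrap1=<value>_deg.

crossed belt: β = asin((r1+r2)/C) = asin(16/85) = 10.8498°
wrap1 = wrap2 = π + 2β = 201.6996°

wrap1=201.70_deg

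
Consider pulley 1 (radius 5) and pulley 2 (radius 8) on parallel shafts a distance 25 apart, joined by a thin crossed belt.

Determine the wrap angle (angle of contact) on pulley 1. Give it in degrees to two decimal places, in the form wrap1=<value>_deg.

wrap1=242.66_deg

crossed belt: β = asin((r1+r2)/C) = asin(13/25) = 31.3323°
wrap1 = wrap2 = π + 2β = 242.6645°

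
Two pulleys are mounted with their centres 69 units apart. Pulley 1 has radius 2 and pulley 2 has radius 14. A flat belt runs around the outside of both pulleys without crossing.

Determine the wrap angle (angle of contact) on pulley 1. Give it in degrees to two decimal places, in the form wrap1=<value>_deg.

wrap1=159.97_deg

open belt: β = asin((r2−r1)/C) = asin(12/69) = 10.0154°
wrap1 = π − 2β = 159.9692°
wrap2 = π + 2β = 200.0308°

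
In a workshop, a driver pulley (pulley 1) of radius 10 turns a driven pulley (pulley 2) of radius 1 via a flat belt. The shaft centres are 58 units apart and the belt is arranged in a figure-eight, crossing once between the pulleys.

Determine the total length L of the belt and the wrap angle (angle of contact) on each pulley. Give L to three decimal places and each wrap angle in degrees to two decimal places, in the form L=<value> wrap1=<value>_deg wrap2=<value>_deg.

L=152.650 wrap1=201.87_deg wrap2=201.87_deg

crossed belt: β = asin((r1+r2)/C) = asin(11/58) = 10.9327°
wrap1 = wrap2 = π + 2β = 201.8653°
tangent length = C·cosβ = 56.9473
L = (r1+r2)·wrap + 2·C·cosβ = 11·3.5232 + 2·56.9473 = 152.6500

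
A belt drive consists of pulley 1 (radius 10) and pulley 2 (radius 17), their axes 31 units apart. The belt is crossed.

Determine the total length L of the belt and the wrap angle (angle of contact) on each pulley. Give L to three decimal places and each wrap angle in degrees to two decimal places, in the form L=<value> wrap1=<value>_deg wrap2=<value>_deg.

L=172.373 wrap1=301.14_deg wrap2=301.14_deg

crossed belt: β = asin((r1+r2)/C) = asin(27/31) = 60.5713°
wrap1 = wrap2 = π + 2β = 301.1426°
tangent length = C·cosβ = 15.2315
L = (r1+r2)·wrap + 2·C·cosβ = 27·5.2559 + 2·15.2315 = 172.3732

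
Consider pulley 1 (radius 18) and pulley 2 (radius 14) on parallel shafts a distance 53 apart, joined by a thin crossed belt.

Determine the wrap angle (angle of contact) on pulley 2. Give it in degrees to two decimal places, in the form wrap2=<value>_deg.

crossed belt: β = asin((r1+r2)/C) = asin(32/53) = 37.1406°
wrap1 = wrap2 = π + 2β = 254.2813°

wrap2=254.28_deg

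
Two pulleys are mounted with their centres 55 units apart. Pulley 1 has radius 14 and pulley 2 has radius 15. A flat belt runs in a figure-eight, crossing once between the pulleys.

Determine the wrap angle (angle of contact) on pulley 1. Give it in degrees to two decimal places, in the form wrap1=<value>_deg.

wrap1=243.64_deg

crossed belt: β = asin((r1+r2)/C) = asin(29/55) = 31.8214°
wrap1 = wrap2 = π + 2β = 243.6427°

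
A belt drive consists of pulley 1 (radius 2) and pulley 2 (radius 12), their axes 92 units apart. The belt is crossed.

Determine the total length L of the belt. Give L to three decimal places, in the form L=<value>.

L=230.117

crossed belt: β = asin((r1+r2)/C) = asin(14/92) = 8.7529°
wrap1 = wrap2 = π + 2β = 197.5059°
tangent length = C·cosβ = 90.9285
L = (r1+r2)·wrap + 2·C·cosβ = 14·3.4471 + 2·90.9285 = 230.1169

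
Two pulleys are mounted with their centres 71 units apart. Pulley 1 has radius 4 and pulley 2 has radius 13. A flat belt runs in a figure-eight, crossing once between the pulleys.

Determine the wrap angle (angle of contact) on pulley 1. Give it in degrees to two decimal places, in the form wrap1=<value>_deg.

wrap1=207.71_deg

crossed belt: β = asin((r1+r2)/C) = asin(17/71) = 13.8533°
wrap1 = wrap2 = π + 2β = 207.7066°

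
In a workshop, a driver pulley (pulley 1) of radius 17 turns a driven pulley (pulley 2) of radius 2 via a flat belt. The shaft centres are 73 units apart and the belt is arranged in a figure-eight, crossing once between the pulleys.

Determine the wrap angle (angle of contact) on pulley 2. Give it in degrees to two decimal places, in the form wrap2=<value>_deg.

wrap2=210.17_deg

crossed belt: β = asin((r1+r2)/C) = asin(19/73) = 15.0863°
wrap1 = wrap2 = π + 2β = 210.1726°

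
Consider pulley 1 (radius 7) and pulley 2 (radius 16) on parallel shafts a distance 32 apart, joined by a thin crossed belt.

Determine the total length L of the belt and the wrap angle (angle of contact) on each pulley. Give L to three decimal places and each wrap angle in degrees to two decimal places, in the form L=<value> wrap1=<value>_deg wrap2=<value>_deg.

L=153.646 wrap1=271.90_deg wrap2=271.90_deg

crossed belt: β = asin((r1+r2)/C) = asin(23/32) = 45.9514°
wrap1 = wrap2 = π + 2β = 271.9027°
tangent length = C·cosβ = 22.2486
L = (r1+r2)·wrap + 2·C·cosβ = 23·4.7456 + 2·22.2486 = 153.6459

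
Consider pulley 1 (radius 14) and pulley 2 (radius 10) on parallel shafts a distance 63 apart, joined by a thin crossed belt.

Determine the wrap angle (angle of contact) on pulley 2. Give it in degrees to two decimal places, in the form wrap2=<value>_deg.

wrap2=224.79_deg

crossed belt: β = asin((r1+r2)/C) = asin(24/63) = 22.3927°
wrap1 = wrap2 = π + 2β = 224.7854°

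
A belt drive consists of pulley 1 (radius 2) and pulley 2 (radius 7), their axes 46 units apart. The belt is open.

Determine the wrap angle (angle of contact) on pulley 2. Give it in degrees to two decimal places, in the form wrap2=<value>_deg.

wrap2=192.48_deg

open belt: β = asin((r2−r1)/C) = asin(5/46) = 6.2401°
wrap1 = π − 2β = 167.5197°
wrap2 = π + 2β = 192.4803°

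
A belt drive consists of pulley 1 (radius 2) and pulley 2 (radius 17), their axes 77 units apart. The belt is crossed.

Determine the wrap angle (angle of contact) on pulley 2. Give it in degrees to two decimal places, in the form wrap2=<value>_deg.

wrap2=208.57_deg

crossed belt: β = asin((r1+r2)/C) = asin(19/77) = 14.2855°
wrap1 = wrap2 = π + 2β = 208.5709°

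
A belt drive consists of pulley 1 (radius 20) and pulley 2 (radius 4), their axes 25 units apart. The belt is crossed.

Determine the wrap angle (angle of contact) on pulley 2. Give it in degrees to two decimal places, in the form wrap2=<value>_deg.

wrap2=327.48_deg

crossed belt: β = asin((r1+r2)/C) = asin(24/25) = 73.7398°
wrap1 = wrap2 = π + 2β = 327.4796°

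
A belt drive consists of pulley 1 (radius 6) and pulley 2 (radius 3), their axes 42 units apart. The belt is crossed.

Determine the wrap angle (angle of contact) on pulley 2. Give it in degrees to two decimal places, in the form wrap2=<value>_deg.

crossed belt: β = asin((r1+r2)/C) = asin(9/42) = 12.3736°
wrap1 = wrap2 = π + 2β = 204.7473°

wrap2=204.75_deg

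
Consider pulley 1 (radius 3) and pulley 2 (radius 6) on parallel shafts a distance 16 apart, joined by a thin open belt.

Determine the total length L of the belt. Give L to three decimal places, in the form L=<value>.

L=60.838

open belt: β = asin((r2−r1)/C) = asin(3/16) = 10.8069°
wrap1 = π − 2β = 158.3862°
wrap2 = π + 2β = 201.6138°
tangent length = C·cosβ = 15.7162
L = r1·wrap1 + r2·wrap2 + 2·C·cosβ = 3·2.7644 + 6·3.5188 + 2·15.7162 = 60.8385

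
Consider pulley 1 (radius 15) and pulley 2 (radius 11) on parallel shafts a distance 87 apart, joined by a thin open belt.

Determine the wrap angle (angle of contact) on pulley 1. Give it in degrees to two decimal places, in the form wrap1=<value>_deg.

wrap1=185.27_deg

open belt: β = asin((r2−r1)/C) = asin(-4/87) = -2.6352°
wrap1 = π − 2β = 185.2704°
wrap2 = π + 2β = 174.7296°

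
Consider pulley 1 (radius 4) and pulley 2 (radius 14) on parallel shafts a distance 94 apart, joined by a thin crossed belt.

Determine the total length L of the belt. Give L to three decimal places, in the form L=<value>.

crossed belt: β = asin((r1+r2)/C) = asin(18/94) = 11.0397°
wrap1 = wrap2 = π + 2β = 202.0794°
tangent length = C·cosβ = 92.2605
L = (r1+r2)·wrap + 2·C·cosβ = 18·3.5270 + 2·92.2605 = 248.0061

L=248.006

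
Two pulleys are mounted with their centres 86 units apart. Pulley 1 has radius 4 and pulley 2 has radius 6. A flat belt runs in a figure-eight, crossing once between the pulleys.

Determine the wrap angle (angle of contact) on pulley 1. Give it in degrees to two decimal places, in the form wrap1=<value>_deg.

wrap1=193.35_deg

crossed belt: β = asin((r1+r2)/C) = asin(10/86) = 6.6774°
wrap1 = wrap2 = π + 2β = 193.3548°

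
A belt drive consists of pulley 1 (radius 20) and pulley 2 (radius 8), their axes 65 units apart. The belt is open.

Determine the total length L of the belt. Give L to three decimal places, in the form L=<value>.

L=220.186

open belt: β = asin((r2−r1)/C) = asin(-12/65) = -10.6387°
wrap1 = π − 2β = 201.2774°
wrap2 = π + 2β = 158.7226°
tangent length = C·cosβ = 63.8827
L = r1·wrap1 + r2·wrap2 + 2·C·cosβ = 20·3.5130 + 8·2.7702 + 2·63.8827 = 220.1863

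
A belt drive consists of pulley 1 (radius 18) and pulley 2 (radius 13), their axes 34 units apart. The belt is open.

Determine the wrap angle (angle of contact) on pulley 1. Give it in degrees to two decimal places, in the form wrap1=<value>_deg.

wrap1=196.91_deg

open belt: β = asin((r2−r1)/C) = asin(-5/34) = -8.4565°
wrap1 = π − 2β = 196.9130°
wrap2 = π + 2β = 163.0870°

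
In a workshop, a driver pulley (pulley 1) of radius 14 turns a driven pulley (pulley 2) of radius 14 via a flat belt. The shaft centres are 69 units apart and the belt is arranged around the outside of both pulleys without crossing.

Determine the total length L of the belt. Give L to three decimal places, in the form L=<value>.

L=225.965

open belt: β = asin((r2−r1)/C) = asin(0/69) = 0.0000°
wrap1 = π − 2β = 180.0000°
wrap2 = π + 2β = 180.0000°
tangent length = C·cosβ = 69.0000
L = r1·wrap1 + r2·wrap2 + 2·C·cosβ = 14·3.1416 + 14·3.1416 + 2·69.0000 = 225.9646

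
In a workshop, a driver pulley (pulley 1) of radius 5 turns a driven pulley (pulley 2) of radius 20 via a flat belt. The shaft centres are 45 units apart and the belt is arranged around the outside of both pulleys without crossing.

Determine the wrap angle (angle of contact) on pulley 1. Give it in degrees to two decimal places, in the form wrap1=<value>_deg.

open belt: β = asin((r2−r1)/C) = asin(15/45) = 19.4712°
wrap1 = π − 2β = 141.0576°
wrap2 = π + 2β = 218.9424°

wrap1=141.06_deg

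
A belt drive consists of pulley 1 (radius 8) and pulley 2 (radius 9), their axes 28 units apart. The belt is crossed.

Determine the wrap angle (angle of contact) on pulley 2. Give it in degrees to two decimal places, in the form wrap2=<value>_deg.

crossed belt: β = asin((r1+r2)/C) = asin(17/28) = 37.3832°
wrap1 = wrap2 = π + 2β = 254.7664°

wrap2=254.77_deg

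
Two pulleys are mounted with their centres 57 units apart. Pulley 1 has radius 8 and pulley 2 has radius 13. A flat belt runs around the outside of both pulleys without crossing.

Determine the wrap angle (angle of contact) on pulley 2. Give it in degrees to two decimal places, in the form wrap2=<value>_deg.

wrap2=190.06_deg

open belt: β = asin((r2−r1)/C) = asin(5/57) = 5.0324°
wrap1 = π − 2β = 169.9352°
wrap2 = π + 2β = 190.0648°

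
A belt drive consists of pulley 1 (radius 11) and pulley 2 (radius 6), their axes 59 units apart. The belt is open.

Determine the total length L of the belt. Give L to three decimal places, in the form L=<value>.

open belt: β = asin((r2−r1)/C) = asin(-5/59) = -4.8614°
wrap1 = π − 2β = 189.7228°
wrap2 = π + 2β = 170.2772°
tangent length = C·cosβ = 58.7878
L = r1·wrap1 + r2·wrap2 + 2·C·cosβ = 11·3.3113 + 6·2.9719 + 2·58.7878 = 171.8311

L=171.831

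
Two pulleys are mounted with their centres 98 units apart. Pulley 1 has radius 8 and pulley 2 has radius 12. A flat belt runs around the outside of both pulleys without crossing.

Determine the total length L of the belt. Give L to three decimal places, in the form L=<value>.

L=258.995

open belt: β = asin((r2−r1)/C) = asin(4/98) = 2.3393°
wrap1 = π − 2β = 175.3215°
wrap2 = π + 2β = 184.6785°
tangent length = C·cosβ = 97.9183
L = r1·wrap1 + r2·wrap2 + 2·C·cosβ = 8·3.0599 + 12·3.2232 + 2·97.9183 = 258.9951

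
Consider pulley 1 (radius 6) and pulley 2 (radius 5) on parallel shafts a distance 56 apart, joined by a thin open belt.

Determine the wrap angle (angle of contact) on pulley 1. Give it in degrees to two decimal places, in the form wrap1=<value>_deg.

open belt: β = asin((r2−r1)/C) = asin(-1/56) = -1.0232°
wrap1 = π − 2β = 182.0464°
wrap2 = π + 2β = 177.9536°

wrap1=182.05_deg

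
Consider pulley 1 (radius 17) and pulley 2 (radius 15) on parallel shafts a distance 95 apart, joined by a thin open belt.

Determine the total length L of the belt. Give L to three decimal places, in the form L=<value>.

L=290.573

open belt: β = asin((r2−r1)/C) = asin(-2/95) = -1.2063°
wrap1 = π − 2β = 182.4126°
wrap2 = π + 2β = 177.5874°
tangent length = C·cosβ = 94.9789
L = r1·wrap1 + r2·wrap2 + 2·C·cosβ = 17·3.1837 + 15·3.0995 + 2·94.9789 = 290.5731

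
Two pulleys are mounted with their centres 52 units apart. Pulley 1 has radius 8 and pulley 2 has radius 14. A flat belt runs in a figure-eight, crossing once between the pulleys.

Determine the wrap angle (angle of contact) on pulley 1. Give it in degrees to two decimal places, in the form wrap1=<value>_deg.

wrap1=230.06_deg

crossed belt: β = asin((r1+r2)/C) = asin(22/52) = 25.0290°
wrap1 = wrap2 = π + 2β = 230.0580°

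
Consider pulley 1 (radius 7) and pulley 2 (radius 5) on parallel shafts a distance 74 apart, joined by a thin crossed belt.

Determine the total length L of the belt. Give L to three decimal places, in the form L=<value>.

L=187.649

crossed belt: β = asin((r1+r2)/C) = asin(12/74) = 9.3324°
wrap1 = wrap2 = π + 2β = 198.6648°
tangent length = C·cosβ = 73.0205
L = (r1+r2)·wrap + 2·C·cosβ = 12·3.4674 + 2·73.0205 = 187.6494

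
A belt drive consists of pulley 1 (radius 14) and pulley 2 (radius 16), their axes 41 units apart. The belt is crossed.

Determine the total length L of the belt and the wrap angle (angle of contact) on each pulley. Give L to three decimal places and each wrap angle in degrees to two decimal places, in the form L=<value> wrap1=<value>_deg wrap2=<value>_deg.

crossed belt: β = asin((r1+r2)/C) = asin(30/41) = 47.0297°
wrap1 = wrap2 = π + 2β = 274.0594°
tangent length = C·cosβ = 27.9464
L = (r1+r2)·wrap + 2·C·cosβ = 30·4.7832 + 2·27.9464 = 199.3899

L=199.390 wrap1=274.06_deg wrap2=274.06_deg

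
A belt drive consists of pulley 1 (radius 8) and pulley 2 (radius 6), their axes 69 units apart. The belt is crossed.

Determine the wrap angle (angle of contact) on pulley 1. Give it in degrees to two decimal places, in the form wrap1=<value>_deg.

crossed belt: β = asin((r1+r2)/C) = asin(14/69) = 11.7065°
wrap1 = wrap2 = π + 2β = 203.4130°

wrap1=203.41_deg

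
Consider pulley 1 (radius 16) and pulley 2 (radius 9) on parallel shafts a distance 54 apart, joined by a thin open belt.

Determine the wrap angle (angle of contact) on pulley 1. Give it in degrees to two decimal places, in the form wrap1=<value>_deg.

open belt: β = asin((r2−r1)/C) = asin(-7/54) = -7.4482°
wrap1 = π − 2β = 194.8964°
wrap2 = π + 2β = 165.1036°

wrap1=194.90_deg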